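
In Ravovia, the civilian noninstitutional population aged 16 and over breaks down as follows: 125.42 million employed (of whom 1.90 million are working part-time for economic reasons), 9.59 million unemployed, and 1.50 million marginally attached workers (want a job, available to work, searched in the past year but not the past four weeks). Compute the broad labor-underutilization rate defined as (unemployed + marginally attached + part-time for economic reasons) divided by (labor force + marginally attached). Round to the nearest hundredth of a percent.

Labor force = 125.42 + 9.59 = 135.01 million.
Numerator = 9.59 + 1.50 + 1.90 = 12.99 million.
Denominator = 135.01 + 1.50 = 136.51 million.
Broad rate = 12.99 / 136.51 = 9.52%.

Broad underutilization rate ≈ 9.52%.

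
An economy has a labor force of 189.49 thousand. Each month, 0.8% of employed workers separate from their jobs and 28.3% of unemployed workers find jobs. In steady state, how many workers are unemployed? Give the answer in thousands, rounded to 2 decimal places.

About 5.21 thousand are unemployed in steady state.

Steady-state unemployment rate u* = s/(s+f) = 0.8/(0.8+28.3) = 0.027491.
Unemployed = u* × labor force = 0.027491 × 189.49 ≈ 5.21 thousand.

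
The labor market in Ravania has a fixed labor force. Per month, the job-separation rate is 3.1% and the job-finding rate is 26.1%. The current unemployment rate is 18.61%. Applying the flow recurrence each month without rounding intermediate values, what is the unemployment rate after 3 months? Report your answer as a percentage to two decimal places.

With a fixed labor force, u_{t+1} = u_t + s·(1−u_t) − f·u_t = u_t·(1−s−f) + s.
Here 1−s−f = 0.708 and s = 0.031.
u_1 = 0.186100 × 0.708 + 0.031 = 0.162759.
u_2 = 0.162759 × 0.708 + 0.031 = 0.146233.
u_3 = 0.146233 × 0.708 + 0.031 = 0.134533.

Unemployment rate after three months ≈ 13.45%.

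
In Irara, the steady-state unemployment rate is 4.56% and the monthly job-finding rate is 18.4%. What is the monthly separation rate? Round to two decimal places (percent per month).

Separation rate ≈ 0.88% per month.

From u* = s/(s+f): s = u·f/(1−u).
s = 0.0456 × 18.4 / (1 − 0.0456) = 0.8390 / 0.9544 ≈ 0.88% per month.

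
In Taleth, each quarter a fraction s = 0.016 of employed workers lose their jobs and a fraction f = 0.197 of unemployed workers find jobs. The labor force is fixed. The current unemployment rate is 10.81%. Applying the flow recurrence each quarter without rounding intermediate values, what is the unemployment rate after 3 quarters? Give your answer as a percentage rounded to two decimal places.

Unemployment rate after three quarters ≈ 9.12%.

With a fixed labor force, u_{t+1} = u_t + s·(1−u_t) − f·u_t = u_t·(1−s−f) + s.
Here 1−s−f = 0.787 and s = 0.016.
u_1 = 0.108100 × 0.787 + 0.016 = 0.101075.
u_2 = 0.101075 × 0.787 + 0.016 = 0.095546.
u_3 = 0.095546 × 0.787 + 0.016 = 0.091195.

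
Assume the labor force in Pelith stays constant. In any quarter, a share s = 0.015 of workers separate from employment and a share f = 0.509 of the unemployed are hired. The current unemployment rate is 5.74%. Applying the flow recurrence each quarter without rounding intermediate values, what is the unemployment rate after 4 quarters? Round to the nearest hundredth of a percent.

With a fixed labor force, u_{t+1} = u_t + s·(1−u_t) − f·u_t = u_t·(1−s−f) + s.
Here 1−s−f = 0.476 and s = 0.015.
u_1 = 0.057400 × 0.476 + 0.015 = 0.042322.
u_2 = 0.042322 × 0.476 + 0.015 = 0.035145.
u_3 = 0.035145 × 0.476 + 0.015 = 0.031729.
u_4 = 0.031729 × 0.476 + 0.015 = 0.030103.

Unemployment rate after four quarters ≈ 3.01%.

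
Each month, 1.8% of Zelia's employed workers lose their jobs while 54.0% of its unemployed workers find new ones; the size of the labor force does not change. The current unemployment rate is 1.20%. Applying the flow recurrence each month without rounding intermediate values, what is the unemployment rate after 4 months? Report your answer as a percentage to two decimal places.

Unemployment rate after four months ≈ 3.15%.

With a fixed labor force, u_{t+1} = u_t + s·(1−u_t) − f·u_t = u_t·(1−s−f) + s.
Here 1−s−f = 0.442 and s = 0.018.
u_1 = 0.012000 × 0.442 + 0.018 = 0.023304.
u_2 = 0.023304 × 0.442 + 0.018 = 0.028300.
u_3 = 0.028300 × 0.442 + 0.018 = 0.030509.
u_4 = 0.030509 × 0.442 + 0.018 = 0.031485.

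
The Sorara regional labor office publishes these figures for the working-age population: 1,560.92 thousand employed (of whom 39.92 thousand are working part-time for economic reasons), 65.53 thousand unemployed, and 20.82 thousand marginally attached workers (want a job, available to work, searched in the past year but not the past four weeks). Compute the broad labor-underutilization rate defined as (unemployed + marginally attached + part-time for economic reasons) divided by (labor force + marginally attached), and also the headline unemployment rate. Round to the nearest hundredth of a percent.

Labor force = 1,560.92 + 65.53 = 1,626.45 thousand.
Numerator = 65.53 + 20.82 + 39.92 = 126.27 thousand.
Denominator = 1,626.45 + 20.82 = 1,647.27 thousand.
Broad rate = 126.27 / 1,647.27 = 7.67%.
Headline unemployment rate = 65.53 / 1,626.45 = 4.03%.

Broad underutilization rate ≈ 7.67%; headline unemployment rate ≈ 4.03%.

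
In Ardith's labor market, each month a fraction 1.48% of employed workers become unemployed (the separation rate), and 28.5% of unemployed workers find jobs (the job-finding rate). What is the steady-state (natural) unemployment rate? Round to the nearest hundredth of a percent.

At steady state the flows balance: s·E = f·U, so U/(E+U) = s/(s+f).
u* = 1.48 / (1.48 + 28.5) = 1.48 / 29.98 = 4.94%.

Steady-state unemployment rate ≈ 4.94%.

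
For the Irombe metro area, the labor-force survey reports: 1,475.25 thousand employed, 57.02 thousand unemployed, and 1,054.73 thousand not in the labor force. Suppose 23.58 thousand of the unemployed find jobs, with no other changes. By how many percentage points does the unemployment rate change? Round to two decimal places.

Initially, labor force = 1,475.25 + 57.02 = 1,532.27 thousand, so u = 57.02/1,532.27 = 3.72%.
After the change, unemployed falls and employed rises by 23.58; labor force unchanged → E = 1,498.83, U = 33.44, labor force = 1,532.27 thousand.
New unemployment rate = 33.44 / 1,532.27 = 2.18%.
Change = 2.18% − 3.72% = −1.54 percentage points.

The unemployment rate changes by −1.54 percentage points.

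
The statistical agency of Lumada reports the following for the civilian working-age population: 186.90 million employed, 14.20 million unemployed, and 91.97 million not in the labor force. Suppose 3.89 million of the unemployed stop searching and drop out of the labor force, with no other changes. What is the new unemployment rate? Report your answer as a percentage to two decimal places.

Initially, labor force = 186.90 + 14.20 = 201.10 million, so u = 14.20/201.10 = 7.06%.
After the change, unemployed and labor force both fall by 3.89 → E = 186.90, U = 10.31, labor force = 197.21 million.
New unemployment rate = 10.31 / 197.21 = 5.23%.

New unemployment rate ≈ 5.23%.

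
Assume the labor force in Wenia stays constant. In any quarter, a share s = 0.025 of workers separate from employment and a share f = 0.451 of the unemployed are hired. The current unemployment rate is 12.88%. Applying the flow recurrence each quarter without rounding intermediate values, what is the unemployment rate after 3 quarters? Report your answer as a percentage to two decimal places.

With a fixed labor force, u_{t+1} = u_t + s·(1−u_t) − f·u_t = u_t·(1−s−f) + s.
Here 1−s−f = 0.524 and s = 0.025.
u_1 = 0.128800 × 0.524 + 0.025 = 0.092491.
u_2 = 0.092491 × 0.524 + 0.025 = 0.073465.
u_3 = 0.073465 × 0.524 + 0.025 = 0.063496.

Unemployment rate after three quarters ≈ 6.35%.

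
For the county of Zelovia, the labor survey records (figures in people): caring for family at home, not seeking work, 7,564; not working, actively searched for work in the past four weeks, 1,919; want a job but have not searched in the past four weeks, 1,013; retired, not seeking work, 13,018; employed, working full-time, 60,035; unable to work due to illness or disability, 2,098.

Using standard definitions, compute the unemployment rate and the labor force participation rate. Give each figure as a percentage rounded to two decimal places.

Employed = 60,035.
Unemployed = 1,919.
Labor force = 60,035 + 1,919 = 61,954.
Not in labor force = 7,564 + 1,013 + 13,018 + 2,098 = 23,693 (those not working and not actively searching are outside the labor force — including those who want a job but have given up searching).
Civilian working-age population = 61,954 + 23,693 = 85,647.
Unemployment rate = 1,919 / 61,954 = 3.10%.
Labor force participation rate = 61,954 / 85,647 = 72.34%.

Unemployment rate ≈ 3.10%; labor force participation rate ≈ 72.34%.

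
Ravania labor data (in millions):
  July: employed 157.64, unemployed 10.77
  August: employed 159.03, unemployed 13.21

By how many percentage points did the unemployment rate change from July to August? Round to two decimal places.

July: labor force = 157.64 + 10.77 = 168.41; u = 10.77/168.41 = 6.40%.
August: labor force = 159.03 + 13.21 = 172.24; u = 13.21/172.24 = 7.67%.
Change = 7.67% − 6.40% = +1.27 pp.

The unemployment rate changed by +1.27 percentage points.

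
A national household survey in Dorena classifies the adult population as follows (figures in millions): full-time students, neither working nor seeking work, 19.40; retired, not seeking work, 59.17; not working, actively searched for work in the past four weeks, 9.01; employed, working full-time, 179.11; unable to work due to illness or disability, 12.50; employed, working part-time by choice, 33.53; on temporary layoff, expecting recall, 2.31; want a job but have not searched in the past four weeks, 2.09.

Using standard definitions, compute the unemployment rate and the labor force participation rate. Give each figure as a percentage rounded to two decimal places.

Employed = 179.11 + 33.53 = 212.64 million.
Unemployed = 9.01 + 2.31 = 11.32 million (jobless and actively searching, or on temporary layoff).
Labor force = 212.64 + 11.32 = 223.96 million.
Not in labor force = 19.40 + 59.17 + 12.50 + 2.09 = 93.16 million (those not working and not actively searching are outside the labor force — including those who want a job but have given up searching).
Civilian working-age population = 223.96 + 93.16 = 317.12 million.
Unemployment rate = 11.32 / 223.96 = 5.05%.
Labor force participation rate = 223.96 / 317.12 = 70.62%.

Unemployment rate ≈ 5.05%; labor force participation rate ≈ 70.62%.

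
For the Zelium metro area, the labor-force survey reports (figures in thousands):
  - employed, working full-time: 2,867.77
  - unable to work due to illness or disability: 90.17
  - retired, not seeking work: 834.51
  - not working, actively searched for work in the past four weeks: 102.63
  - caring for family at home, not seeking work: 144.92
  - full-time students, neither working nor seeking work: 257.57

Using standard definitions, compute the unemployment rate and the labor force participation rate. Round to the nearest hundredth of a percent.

Unemployment rate ≈ 3.46%; labor force participation rate ≈ 69.12%.

Employed = 2,867.77 thousand.
Unemployed = 102.63 thousand.
Labor force = 2,867.77 + 102.63 = 2,970.40 thousand.
Not in labor force = 90.17 + 834.51 + 144.92 + 257.57 = 1,327.17 thousand (those not working and not actively searching are outside the labor force).
Civilian working-age population = 2,970.40 + 1,327.17 = 4,297.57 thousand.
Unemployment rate = 102.63 / 2,970.40 = 3.46%.
Labor force participation rate = 2,970.40 / 4,297.57 = 69.12%.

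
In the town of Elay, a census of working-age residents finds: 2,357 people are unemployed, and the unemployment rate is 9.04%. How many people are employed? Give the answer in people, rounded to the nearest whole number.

Labor force = U / u = 2,357 / 0.0904 ≈ 26,073.
Employed = labor force − unemployed = 26,073 − 2,357 = 23,716.

About 23,716 are employed.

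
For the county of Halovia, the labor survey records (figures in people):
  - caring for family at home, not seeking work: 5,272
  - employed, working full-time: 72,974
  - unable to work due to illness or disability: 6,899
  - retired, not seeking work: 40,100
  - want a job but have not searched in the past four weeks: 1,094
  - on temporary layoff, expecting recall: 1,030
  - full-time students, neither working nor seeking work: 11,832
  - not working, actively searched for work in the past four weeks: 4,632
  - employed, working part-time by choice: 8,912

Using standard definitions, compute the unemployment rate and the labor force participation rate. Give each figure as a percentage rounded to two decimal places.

Employed = 72,974 + 8,912 = 81,886.
Unemployed = 1,030 + 4,632 = 5,662 (jobless and actively searching, or on temporary layoff).
Labor force = 81,886 + 5,662 = 87,548.
Not in labor force = 5,272 + 6,899 + 40,100 + 1,094 + 11,832 = 65,197 (those not working and not actively searching are outside the labor force — including those who want a job but have given up searching).
Civilian working-age population = 87,548 + 65,197 = 152,745.
Unemployment rate = 5,662 / 87,548 = 6.47%.
Labor force participation rate = 87,548 / 152,745 = 57.32%.

Unemployment rate ≈ 6.47%; labor force participation rate ≈ 57.32%.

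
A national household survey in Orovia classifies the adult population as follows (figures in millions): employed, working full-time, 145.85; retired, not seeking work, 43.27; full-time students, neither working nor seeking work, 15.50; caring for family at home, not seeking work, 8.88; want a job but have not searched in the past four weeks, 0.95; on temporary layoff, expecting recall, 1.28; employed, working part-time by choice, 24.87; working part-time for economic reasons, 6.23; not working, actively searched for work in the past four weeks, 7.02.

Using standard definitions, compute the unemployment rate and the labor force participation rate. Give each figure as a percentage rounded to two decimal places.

Unemployment rate ≈ 4.48%; labor force participation rate ≈ 72.98%.

Employed = 145.85 + 24.87 + 6.23 = 176.95 million (anyone who worked, including part-time for economic reasons, counts as employed).
Unemployed = 1.28 + 7.02 = 8.30 million (jobless and actively searching, or on temporary layoff).
Labor force = 176.95 + 8.30 = 185.25 million.
Not in labor force = 43.27 + 15.50 + 8.88 + 0.95 = 68.60 million (those not working and not actively searching are outside the labor force — including those who want a job but have given up searching).
Civilian working-age population = 185.25 + 68.60 = 253.85 million.
Unemployment rate = 8.30 / 185.25 = 4.48%.
Labor force participation rate = 185.25 / 253.85 = 72.98%.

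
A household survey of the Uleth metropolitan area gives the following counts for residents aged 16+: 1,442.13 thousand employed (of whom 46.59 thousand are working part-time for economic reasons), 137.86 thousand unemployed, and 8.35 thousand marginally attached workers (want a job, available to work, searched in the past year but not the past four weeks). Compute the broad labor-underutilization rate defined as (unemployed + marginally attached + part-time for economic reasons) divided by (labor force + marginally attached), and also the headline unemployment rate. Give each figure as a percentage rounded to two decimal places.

Broad underutilization rate ≈ 12.14%; headline unemployment rate ≈ 8.73%.

Labor force = 1,442.13 + 137.86 = 1,579.99 thousand.
Numerator = 137.86 + 8.35 + 46.59 = 192.80 thousand.
Denominator = 1,579.99 + 8.35 = 1,588.34 thousand.
Broad rate = 192.80 / 1,588.34 = 12.14%.
Headline unemployment rate = 137.86 / 1,579.99 = 8.73%.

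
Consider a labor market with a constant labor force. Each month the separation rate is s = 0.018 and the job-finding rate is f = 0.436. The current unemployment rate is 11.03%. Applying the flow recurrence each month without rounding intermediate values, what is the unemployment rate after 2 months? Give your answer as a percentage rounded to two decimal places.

With a fixed labor force, u_{t+1} = u_t + s·(1−u_t) − f·u_t = u_t·(1−s−f) + s.
Here 1−s−f = 0.546 and s = 0.018.
u_1 = 0.110300 × 0.546 + 0.018 = 0.078224.
u_2 = 0.078224 × 0.546 + 0.018 = 0.060710.

Unemployment rate after two months ≈ 6.07%.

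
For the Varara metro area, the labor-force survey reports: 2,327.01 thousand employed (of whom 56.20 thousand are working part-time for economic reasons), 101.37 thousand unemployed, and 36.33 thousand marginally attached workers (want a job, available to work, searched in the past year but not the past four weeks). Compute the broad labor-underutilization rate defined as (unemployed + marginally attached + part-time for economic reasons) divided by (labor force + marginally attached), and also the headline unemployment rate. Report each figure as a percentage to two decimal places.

Labor force = 2,327.01 + 101.37 = 2,428.38 thousand.
Numerator = 101.37 + 36.33 + 56.20 = 193.90 thousand.
Denominator = 2,428.38 + 36.33 = 2,464.71 thousand.
Broad rate = 193.90 / 2,464.71 = 7.87%.
Headline unemployment rate = 101.37 / 2,428.38 = 4.17%.

Broad underutilization rate ≈ 7.87%; headline unemployment rate ≈ 4.17%.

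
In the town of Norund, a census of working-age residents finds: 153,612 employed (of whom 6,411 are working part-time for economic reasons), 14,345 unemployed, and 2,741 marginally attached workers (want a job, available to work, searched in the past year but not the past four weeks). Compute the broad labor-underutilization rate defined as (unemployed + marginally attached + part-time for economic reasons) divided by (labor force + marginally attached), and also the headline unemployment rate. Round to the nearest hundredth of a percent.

Broad underutilization rate ≈ 13.77%; headline unemployment rate ≈ 8.54%.

Labor force = 153,612 + 14,345 = 167,957.
Numerator = 14,345 + 2,741 + 6,411 = 23,497.
Denominator = 167,957 + 2,741 = 170,698.
Broad rate = 23,497 / 170,698 = 13.77%.
Headline unemployment rate = 14,345 / 167,957 = 8.54%.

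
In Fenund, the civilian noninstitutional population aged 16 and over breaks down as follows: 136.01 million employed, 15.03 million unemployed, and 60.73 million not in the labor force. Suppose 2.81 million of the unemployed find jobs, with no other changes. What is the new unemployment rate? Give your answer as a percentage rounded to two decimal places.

New unemployment rate ≈ 8.09%.

Initially, labor force = 136.01 + 15.03 = 151.04 million, so u = 15.03/151.04 = 9.95%.
After the change, unemployed falls and employed rises by 2.81; labor force unchanged → E = 138.82, U = 12.22, labor force = 151.04 million.
New unemployment rate = 12.22 / 151.04 = 8.09%.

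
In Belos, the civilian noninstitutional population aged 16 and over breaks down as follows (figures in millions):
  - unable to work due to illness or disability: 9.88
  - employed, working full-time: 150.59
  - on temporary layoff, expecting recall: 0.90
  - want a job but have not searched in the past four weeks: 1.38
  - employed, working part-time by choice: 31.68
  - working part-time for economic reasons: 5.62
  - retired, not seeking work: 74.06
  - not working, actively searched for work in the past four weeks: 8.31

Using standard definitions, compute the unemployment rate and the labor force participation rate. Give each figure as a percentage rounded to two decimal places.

Employed = 150.59 + 31.68 + 5.62 = 187.89 million (anyone who worked, including part-time for economic reasons, counts as employed).
Unemployed = 0.90 + 8.31 = 9.21 million (jobless and actively searching, or on temporary layoff).
Labor force = 187.89 + 9.21 = 197.10 million.
Not in labor force = 9.88 + 1.38 + 74.06 = 85.32 million (those not working and not actively searching are outside the labor force — including those who want a job but have given up searching).
Civilian working-age population = 197.10 + 85.32 = 282.42 million.
Unemployment rate = 9.21 / 197.10 = 4.67%.
Labor force participation rate = 197.10 / 282.42 = 69.79%.

Unemployment rate ≈ 4.67%; labor force participation rate ≈ 69.79%.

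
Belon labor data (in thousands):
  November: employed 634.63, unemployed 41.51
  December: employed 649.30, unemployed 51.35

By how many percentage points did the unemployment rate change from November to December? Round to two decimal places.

November: labor force = 634.63 + 41.51 = 676.14; u = 41.51/676.14 = 6.14%.
December: labor force = 649.30 + 51.35 = 700.65; u = 51.35/700.65 = 7.33%.
Change = 7.33% − 6.14% = +1.19 pp.

The unemployment rate changed by +1.19 percentage points.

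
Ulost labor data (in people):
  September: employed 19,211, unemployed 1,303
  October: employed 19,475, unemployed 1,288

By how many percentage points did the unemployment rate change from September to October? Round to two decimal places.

September: labor force = 19,211 + 1,303 = 20,514; u = 1,303/20,514 = 6.35%.
October: labor force = 19,475 + 1,288 = 20,763; u = 1,288/20,763 = 6.20%.
Change = 6.20% − 6.35% = −0.15 pp.

The unemployment rate changed by −0.15 percentage points.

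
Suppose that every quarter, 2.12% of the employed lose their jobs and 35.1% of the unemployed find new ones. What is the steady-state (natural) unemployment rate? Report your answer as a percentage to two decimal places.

Steady-state unemployment rate ≈ 5.70%.

At steady state the flows balance: s·E = f·U, so U/(E+U) = s/(s+f).
u* = 2.12 / (2.12 + 35.1) = 2.12 / 37.22 = 5.70%.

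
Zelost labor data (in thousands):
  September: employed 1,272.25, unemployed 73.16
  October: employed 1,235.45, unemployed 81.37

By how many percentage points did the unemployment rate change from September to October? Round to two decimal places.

The unemployment rate changed by +0.74 percentage points.

September: labor force = 1,272.25 + 73.16 = 1,345.41; u = 73.16/1,345.41 = 5.44%.
October: labor force = 1,235.45 + 81.37 = 1,316.82; u = 81.37/1,316.82 = 6.18%.
Change = 6.18% − 5.44% = +0.74 pp.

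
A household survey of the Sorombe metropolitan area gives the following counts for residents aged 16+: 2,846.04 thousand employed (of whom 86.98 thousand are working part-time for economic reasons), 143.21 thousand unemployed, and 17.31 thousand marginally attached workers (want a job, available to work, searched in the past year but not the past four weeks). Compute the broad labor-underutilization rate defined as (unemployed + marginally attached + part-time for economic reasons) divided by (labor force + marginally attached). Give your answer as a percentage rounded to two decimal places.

Broad underutilization rate ≈ 8.23%.

Labor force = 2,846.04 + 143.21 = 2,989.25 thousand.
Numerator = 143.21 + 17.31 + 86.98 = 247.50 thousand.
Denominator = 2,989.25 + 17.31 = 3,006.56 thousand.
Broad rate = 247.50 / 3,006.56 = 8.23%.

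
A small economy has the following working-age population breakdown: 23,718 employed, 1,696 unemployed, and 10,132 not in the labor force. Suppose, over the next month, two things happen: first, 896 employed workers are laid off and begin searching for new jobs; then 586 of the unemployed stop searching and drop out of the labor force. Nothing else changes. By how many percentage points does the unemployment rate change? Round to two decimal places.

The unemployment rate changes by +1.41 percentage points.

Initially, labor force = 23,718 + 1,696 = 25,414, so u = 1,696/25,414 = 6.67%.
After the first change, employed falls and unemployed rises by 896; labor force unchanged → E = 22,822, U = 2,592, labor force = 25,414.
After the second change, unemployed and labor force both fall by 586 → E = 22,822, U = 2,006, labor force = 24,828.
New unemployment rate = 2,006 / 24,828 = 8.08%.
Change = 8.08% − 6.67% = +1.41 percentage points.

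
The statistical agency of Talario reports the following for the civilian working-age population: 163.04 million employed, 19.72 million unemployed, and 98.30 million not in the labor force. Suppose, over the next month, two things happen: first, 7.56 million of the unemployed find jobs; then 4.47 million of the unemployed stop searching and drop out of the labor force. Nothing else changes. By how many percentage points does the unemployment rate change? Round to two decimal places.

Initially, labor force = 163.04 + 19.72 = 182.76 million, so u = 19.72/182.76 = 10.79%.
After the first change, unemployed falls and employed rises by 7.56; labor force unchanged → E = 170.60, U = 12.16, labor force = 182.76 million.
After the second change, unemployed and labor force both fall by 4.47 → E = 170.60, U = 7.69, labor force = 178.29 million.
New unemployment rate = 7.69 / 178.29 = 4.31%.
Change = 4.31% − 10.79% = −6.48 percentage points.

The unemployment rate changes by −6.48 percentage points.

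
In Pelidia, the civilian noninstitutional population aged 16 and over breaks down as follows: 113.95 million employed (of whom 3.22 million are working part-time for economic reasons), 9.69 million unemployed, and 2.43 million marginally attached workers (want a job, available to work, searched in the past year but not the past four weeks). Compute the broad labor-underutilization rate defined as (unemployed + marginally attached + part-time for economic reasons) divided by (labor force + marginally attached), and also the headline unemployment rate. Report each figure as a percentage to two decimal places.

Labor force = 113.95 + 9.69 = 123.64 million.
Numerator = 9.69 + 2.43 + 3.22 = 15.34 million.
Denominator = 123.64 + 2.43 = 126.07 million.
Broad rate = 15.34 / 126.07 = 12.17%.
Headline unemployment rate = 9.69 / 123.64 = 7.84%.

Broad underutilization rate ≈ 12.17%; headline unemployment rate ≈ 7.84%.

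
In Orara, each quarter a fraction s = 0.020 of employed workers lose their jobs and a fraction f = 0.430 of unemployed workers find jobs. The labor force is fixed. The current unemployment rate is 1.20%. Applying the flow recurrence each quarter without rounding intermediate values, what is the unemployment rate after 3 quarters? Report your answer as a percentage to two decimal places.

With a fixed labor force, u_{t+1} = u_t + s·(1−u_t) − f·u_t = u_t·(1−s−f) + s.
Here 1−s−f = 0.550 and s = 0.020.
u_1 = 0.012000 × 0.550 + 0.020 = 0.026600.
u_2 = 0.026600 × 0.550 + 0.020 = 0.034630.
u_3 = 0.034630 × 0.550 + 0.020 = 0.039046.

Unemployment rate after three quarters ≈ 3.90%.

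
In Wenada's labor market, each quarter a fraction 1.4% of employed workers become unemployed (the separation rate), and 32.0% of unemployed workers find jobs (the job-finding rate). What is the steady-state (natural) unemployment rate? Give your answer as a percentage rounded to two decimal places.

At steady state the flows balance: s·E = f·U, so U/(E+U) = s/(s+f).
u* = 1.4 / (1.4 + 32.0) = 1.4 / 33.40 = 4.19%.

Steady-state unemployment rate ≈ 4.19%.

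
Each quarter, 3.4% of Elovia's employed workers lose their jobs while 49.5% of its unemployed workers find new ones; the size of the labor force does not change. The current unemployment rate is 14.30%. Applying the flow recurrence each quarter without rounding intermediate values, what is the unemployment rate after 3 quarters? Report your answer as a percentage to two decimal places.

Unemployment rate after three quarters ≈ 7.25%.

With a fixed labor force, u_{t+1} = u_t + s·(1−u_t) − f·u_t = u_t·(1−s−f) + s.
Here 1−s−f = 0.471 and s = 0.034.
u_1 = 0.143000 × 0.471 + 0.034 = 0.101353.
u_2 = 0.101353 × 0.471 + 0.034 = 0.081737.
u_3 = 0.081737 × 0.471 + 0.034 = 0.072498.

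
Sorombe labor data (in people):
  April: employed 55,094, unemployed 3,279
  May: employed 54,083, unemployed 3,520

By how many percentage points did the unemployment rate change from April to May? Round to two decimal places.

April: labor force = 55,094 + 3,279 = 58,373; u = 3,279/58,373 = 5.62%.
May: labor force = 54,083 + 3,520 = 57,603; u = 3,520/57,603 = 6.11%.
Change = 6.11% − 5.62% = +0.49 pp.

The unemployment rate changed by +0.49 percentage points.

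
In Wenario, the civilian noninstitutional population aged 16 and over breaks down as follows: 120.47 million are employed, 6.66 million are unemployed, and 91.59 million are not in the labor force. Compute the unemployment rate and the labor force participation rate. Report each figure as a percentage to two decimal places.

Unemployment rate ≈ 5.24%; labor force participation rate ≈ 58.12%.

Labor force = employed + unemployed = 120.47 + 6.66 = 127.13 million.
Working-age population = 127.13 + 91.59 = 218.72 million.
Unemployment rate = 6.66 / 127.13 = 5.24%.
Labor force participation rate = 127.13 / 218.72 = 58.12%.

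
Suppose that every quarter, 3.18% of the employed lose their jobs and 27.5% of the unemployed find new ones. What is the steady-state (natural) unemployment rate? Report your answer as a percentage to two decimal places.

At steady state the flows balance: s·E = f·U, so U/(E+U) = s/(s+f).
u* = 3.18 / (3.18 + 27.5) = 3.18 / 30.68 = 10.37%.

Steady-state unemployment rate ≈ 10.37%.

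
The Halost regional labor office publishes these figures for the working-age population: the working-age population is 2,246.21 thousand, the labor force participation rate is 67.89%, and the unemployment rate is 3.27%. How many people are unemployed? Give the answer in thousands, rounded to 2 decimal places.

Labor force = 0.6789 × 2,246.21 = 1,524.95 thousand.
Unemployed = 0.0327 × 1,524.95 ≈ 49.87 thousand.

About 49.87 thousand are unemployed.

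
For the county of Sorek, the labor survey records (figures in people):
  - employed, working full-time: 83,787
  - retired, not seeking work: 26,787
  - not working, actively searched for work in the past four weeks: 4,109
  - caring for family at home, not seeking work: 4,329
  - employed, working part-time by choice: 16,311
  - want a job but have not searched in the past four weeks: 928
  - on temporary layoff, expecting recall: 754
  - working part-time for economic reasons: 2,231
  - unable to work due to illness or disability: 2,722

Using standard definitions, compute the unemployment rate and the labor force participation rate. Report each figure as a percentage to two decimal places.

Employed = 83,787 + 16,311 + 2,231 = 102,329 (anyone who worked, including part-time for economic reasons, counts as employed).
Unemployed = 4,109 + 754 = 4,863 (jobless and actively searching, or on temporary layoff).
Labor force = 102,329 + 4,863 = 107,192.
Not in labor force = 26,787 + 4,329 + 928 + 2,722 = 34,766 (those not working and not actively searching are outside the labor force — including those who want a job but have given up searching).
Civilian working-age population = 107,192 + 34,766 = 141,958.
Unemployment rate = 4,863 / 107,192 = 4.54%.
Labor force participation rate = 107,192 / 141,958 = 75.51%.

Unemployment rate ≈ 4.54%; labor force participation rate ≈ 75.51%.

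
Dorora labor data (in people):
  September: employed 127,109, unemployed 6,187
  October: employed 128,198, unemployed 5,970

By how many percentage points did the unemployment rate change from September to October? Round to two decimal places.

The unemployment rate changed by −0.19 percentage points.

September: labor force = 127,109 + 6,187 = 133,296; u = 6,187/133,296 = 4.64%.
October: labor force = 128,198 + 5,970 = 134,168; u = 5,970/134,168 = 4.45%.
Change = 4.45% − 4.64% = −0.19 pp.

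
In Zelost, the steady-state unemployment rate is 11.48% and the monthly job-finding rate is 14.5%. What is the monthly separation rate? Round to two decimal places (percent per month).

Separation rate ≈ 1.88% per month.

From u* = s/(s+f): s = u·f/(1−u).
s = 0.1148 × 14.5 / (1 − 0.1148) = 1.6646 / 0.8852 ≈ 1.88% per month.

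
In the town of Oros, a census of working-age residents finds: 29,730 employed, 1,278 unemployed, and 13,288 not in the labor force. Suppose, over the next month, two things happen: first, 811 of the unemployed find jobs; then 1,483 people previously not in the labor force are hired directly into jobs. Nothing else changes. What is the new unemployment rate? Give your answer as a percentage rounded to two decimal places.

Initially, labor force = 29,730 + 1,278 = 31,008, so u = 1,278/31,008 = 4.12%.
After the first change, unemployed falls and employed rises by 811; labor force unchanged → E = 30,541, U = 467, labor force = 31,008.
After the second change, employed and labor force both rise by 1,483; unemployed unchanged → E = 32,024, U = 467, labor force = 32,491.
New unemployment rate = 467 / 32,491 = 1.44%.

New unemployment rate ≈ 1.44%.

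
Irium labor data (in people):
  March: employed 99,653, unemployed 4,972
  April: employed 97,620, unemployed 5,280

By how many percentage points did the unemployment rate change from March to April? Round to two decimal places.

March: labor force = 99,653 + 4,972 = 104,625; u = 4,972/104,625 = 4.75%.
April: labor force = 97,620 + 5,280 = 102,900; u = 5,280/102,900 = 5.13%.
Change = 5.13% − 4.75% = +0.38 pp.

The unemployment rate changed by +0.38 percentage points.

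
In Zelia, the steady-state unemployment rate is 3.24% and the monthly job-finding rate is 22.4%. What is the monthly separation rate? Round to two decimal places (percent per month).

From u* = s/(s+f): s = u·f/(1−u).
s = 0.0324 × 22.4 / (1 − 0.0324) = 0.7258 / 0.9676 ≈ 0.75% per month.

Separation rate ≈ 0.75% per month.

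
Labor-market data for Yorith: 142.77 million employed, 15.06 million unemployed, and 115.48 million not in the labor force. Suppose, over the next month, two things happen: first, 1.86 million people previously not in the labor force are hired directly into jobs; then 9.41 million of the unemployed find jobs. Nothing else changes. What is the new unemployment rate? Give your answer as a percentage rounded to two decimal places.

New unemployment rate ≈ 3.54%.

Initially, labor force = 142.77 + 15.06 = 157.83 million, so u = 15.06/157.83 = 9.54%.
After the first change, employed and labor force both rise by 1.86; unemployed unchanged → E = 144.63, U = 15.06, labor force = 159.69 million.
After the second change, unemployed falls and employed rises by 9.41; labor force unchanged → E = 154.04, U = 5.65, labor force = 159.69 million.
New unemployment rate = 5.65 / 159.69 = 3.54%.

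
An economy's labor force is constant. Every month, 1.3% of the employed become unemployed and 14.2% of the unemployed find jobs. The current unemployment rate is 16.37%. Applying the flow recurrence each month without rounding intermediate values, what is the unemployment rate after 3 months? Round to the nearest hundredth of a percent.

Unemployment rate after three months ≈ 13.20%.

With a fixed labor force, u_{t+1} = u_t + s·(1−u_t) − f·u_t = u_t·(1−s−f) + s.
Here 1−s−f = 0.845 and s = 0.013.
u_1 = 0.163700 × 0.845 + 0.013 = 0.151327.
u_2 = 0.151327 × 0.845 + 0.013 = 0.140871.
u_3 = 0.140871 × 0.845 + 0.013 = 0.132036.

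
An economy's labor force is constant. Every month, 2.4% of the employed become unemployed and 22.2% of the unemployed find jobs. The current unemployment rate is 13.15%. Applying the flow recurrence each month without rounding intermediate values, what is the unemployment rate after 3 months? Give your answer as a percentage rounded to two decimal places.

Unemployment rate after three months ≈ 11.21%.

With a fixed labor force, u_{t+1} = u_t + s·(1−u_t) − f·u_t = u_t·(1−s−f) + s.
Here 1−s−f = 0.754 and s = 0.024.
u_1 = 0.131500 × 0.754 + 0.024 = 0.123151.
u_2 = 0.123151 × 0.754 + 0.024 = 0.116856.
u_3 = 0.116856 × 0.754 + 0.024 = 0.112109.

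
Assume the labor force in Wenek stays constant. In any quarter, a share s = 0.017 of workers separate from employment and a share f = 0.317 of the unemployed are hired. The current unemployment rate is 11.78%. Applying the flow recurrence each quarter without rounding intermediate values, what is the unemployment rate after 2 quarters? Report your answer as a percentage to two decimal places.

Unemployment rate after two quarters ≈ 8.06%.

With a fixed labor force, u_{t+1} = u_t + s·(1−u_t) − f·u_t = u_t·(1−s−f) + s.
Here 1−s−f = 0.666 and s = 0.017.
u_1 = 0.117800 × 0.666 + 0.017 = 0.095455.
u_2 = 0.095455 × 0.666 + 0.017 = 0.080573.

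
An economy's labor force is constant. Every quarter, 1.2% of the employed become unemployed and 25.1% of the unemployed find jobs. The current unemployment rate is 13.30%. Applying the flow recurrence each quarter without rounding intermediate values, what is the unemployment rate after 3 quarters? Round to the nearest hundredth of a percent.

With a fixed labor force, u_{t+1} = u_t + s·(1−u_t) − f·u_t = u_t·(1−s−f) + s.
Here 1−s−f = 0.737 and s = 0.012.
u_1 = 0.133000 × 0.737 + 0.012 = 0.110021.
u_2 = 0.110021 × 0.737 + 0.012 = 0.093085.
u_3 = 0.093085 × 0.737 + 0.012 = 0.080604.

Unemployment rate after three quarters ≈ 8.06%.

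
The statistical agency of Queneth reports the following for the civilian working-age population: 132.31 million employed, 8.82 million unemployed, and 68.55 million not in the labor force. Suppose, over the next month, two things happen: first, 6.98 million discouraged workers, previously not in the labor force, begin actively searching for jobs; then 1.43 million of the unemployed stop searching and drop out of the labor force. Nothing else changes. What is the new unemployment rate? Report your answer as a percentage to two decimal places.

Initially, labor force = 132.31 + 8.82 = 141.13 million, so u = 8.82/141.13 = 6.25%.
After the first change, unemployed and labor force both rise by 6.98 → E = 132.31, U = 15.80, labor force = 148.11 million.
After the second change, unemployed and labor force both fall by 1.43 → E = 132.31, U = 14.37, labor force = 146.68 million.
New unemployment rate = 14.37 / 146.68 = 9.80%.

New unemployment rate ≈ 9.80%.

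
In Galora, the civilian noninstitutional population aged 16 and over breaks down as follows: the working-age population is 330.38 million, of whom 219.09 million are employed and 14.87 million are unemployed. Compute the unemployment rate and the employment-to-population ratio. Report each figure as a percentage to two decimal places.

Unemployment rate ≈ 6.36%; employment-population ratio ≈ 66.31%.

Labor force = employed + unemployed = 219.09 + 14.87 = 233.96 million.
Unemployment rate = 14.87 / 233.96 = 6.36%.
Employment-population ratio = 219.09 / 330.38 = 66.31%.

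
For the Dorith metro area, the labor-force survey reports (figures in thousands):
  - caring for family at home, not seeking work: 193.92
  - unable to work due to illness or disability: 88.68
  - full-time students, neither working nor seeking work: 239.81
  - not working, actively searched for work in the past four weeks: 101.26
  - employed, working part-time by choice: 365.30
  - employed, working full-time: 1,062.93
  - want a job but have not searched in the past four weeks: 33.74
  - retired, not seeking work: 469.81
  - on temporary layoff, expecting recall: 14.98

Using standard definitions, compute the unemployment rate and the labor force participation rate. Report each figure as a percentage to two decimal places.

Employed = 365.30 + 1,062.93 = 1,428.23 thousand.
Unemployed = 101.26 + 14.98 = 116.24 thousand (jobless and actively searching, or on temporary layoff).
Labor force = 1,428.23 + 116.24 = 1,544.47 thousand.
Not in labor force = 193.92 + 88.68 + 239.81 + 33.74 + 469.81 = 1,025.96 thousand (those not working and not actively searching are outside the labor force — including those who want a job but have given up searching).
Civilian working-age population = 1,544.47 + 1,025.96 = 2,570.43 thousand.
Unemployment rate = 116.24 / 1,544.47 = 7.53%.
Labor force participation rate = 1,544.47 / 2,570.43 = 60.09%.

Unemployment rate ≈ 7.53%; labor force participation rate ≈ 60.09%.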